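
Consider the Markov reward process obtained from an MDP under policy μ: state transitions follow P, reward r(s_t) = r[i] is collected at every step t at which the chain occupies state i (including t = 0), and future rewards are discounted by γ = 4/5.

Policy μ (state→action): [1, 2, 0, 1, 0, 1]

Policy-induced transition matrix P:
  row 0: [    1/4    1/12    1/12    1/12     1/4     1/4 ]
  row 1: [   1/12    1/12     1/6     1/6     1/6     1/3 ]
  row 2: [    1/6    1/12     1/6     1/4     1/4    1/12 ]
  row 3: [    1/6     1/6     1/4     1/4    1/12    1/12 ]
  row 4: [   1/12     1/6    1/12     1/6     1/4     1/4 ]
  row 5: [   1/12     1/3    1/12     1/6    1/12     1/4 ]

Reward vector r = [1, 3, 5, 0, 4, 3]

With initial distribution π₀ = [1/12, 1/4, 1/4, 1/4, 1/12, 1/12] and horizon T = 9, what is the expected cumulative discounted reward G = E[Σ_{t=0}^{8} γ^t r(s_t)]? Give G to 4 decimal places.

G = 11.4288

t=0: π = [0.0833, 0.2500, 0.2500, 0.2500, 0.0833, 0.0833], E[r] = 2.6667, γ^t·E[r] = 2.666667, running G = 2.666667
t=1: π = [0.1389, 0.1319, 0.1667, 0.2014, 0.1736, 0.1875], E[r] = 2.6250, γ^t·E[r] = 2.100000, running G = 4.766667
t=2: π = [0.1372, 0.1615, 0.1418, 0.1858, 0.1742, 0.1997], E[r] = 2.6262, γ^t·E[r] = 1.680741, running G = 6.447407
t=3: π = [0.1335, 0.1632, 0.1396, 0.1825, 0.1723, 0.2089], E[r] = 2.6369, γ^t·E[r] = 1.350074, running G = 7.797481
t=4: π = [0.1324, 0.1651, 0.1390, 0.1824, 0.1712, 0.2099], E[r] = 2.6371, γ^t·E[r] = 1.080174, running G = 8.877656
t=5: π = [0.1322, 0.1653, 0.1391, 0.1824, 0.1709, 0.2102], E[r] = 2.6374, γ^t·E[r] = 0.864221, running G = 9.741877
t=6: π = [0.1322, 0.1653, 0.1391, 0.1824, 0.1708, 0.2102], E[r] = 2.6374, γ^t·E[r] = 0.691366, running G = 10.433244
t=7: π = [0.1322, 0.1653, 0.1391, 0.1824, 0.1708, 0.2102], E[r] = 2.6373, γ^t·E[r] = 0.553092, running G = 10.986336
t=8: π = [0.1322, 0.1653, 0.1391, 0.1825, 0.1708, 0.2102], E[r] = 2.6373, γ^t·E[r] = 0.442473, running G = 11.428808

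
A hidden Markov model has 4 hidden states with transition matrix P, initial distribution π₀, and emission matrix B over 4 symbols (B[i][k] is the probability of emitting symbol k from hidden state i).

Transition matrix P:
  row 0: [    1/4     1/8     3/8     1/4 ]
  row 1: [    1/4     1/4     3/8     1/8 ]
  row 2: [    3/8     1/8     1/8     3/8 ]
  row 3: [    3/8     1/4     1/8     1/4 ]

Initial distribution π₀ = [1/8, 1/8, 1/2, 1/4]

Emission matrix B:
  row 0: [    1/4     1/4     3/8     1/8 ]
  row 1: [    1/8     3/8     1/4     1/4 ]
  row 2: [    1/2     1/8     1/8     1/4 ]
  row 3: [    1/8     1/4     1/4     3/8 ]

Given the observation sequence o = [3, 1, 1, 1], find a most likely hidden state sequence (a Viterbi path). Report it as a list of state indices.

t=0: δ = [1.562e-02, 3.125e-02, 1.250e-01, 9.375e-02]  (obs o_0=3)
t=1: δ = [1.172e-02, 8.789e-03, 1.953e-03, 1.172e-02]  ψ = [2, 3, 2, 2]  (obs o_1=1)
t=2: δ = [1.099e-03, 1.099e-03, 5.493e-04, 7.324e-04]  ψ = [3, 3, 0, 0]  (obs o_2=1)
t=3: δ = [6.866e-05, 1.030e-04, 5.150e-05, 6.866e-05]  ψ = [0, 1, 0, 0]  (obs o_3=1)
backtrack: best end state = 1; path = [2, 3, 1, 1]

path = [2, 3, 1, 1]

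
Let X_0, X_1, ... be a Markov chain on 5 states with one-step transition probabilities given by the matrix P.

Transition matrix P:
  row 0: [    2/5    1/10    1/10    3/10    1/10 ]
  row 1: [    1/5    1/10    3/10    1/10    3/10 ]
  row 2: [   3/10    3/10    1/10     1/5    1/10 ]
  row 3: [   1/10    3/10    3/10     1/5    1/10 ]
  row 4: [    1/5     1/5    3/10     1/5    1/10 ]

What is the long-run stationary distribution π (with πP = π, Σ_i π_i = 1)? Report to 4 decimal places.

Balance equations π_j = Σ_i π_i·P[i][j]:
  π_0 = 2/5·π_0 + 1/5·π_1 + 3/10·π_2 + 1/10·π_3 + 1/5·π_4
  π_1 = 1/10·π_0 + 1/10·π_1 + 3/10·π_2 + 3/10·π_3 + 1/5·π_4
  π_2 = 1/10·π_0 + 3/10·π_1 + 1/10·π_2 + 3/10·π_3 + 3/10·π_4
  π_3 = 3/10·π_0 + 1/10·π_1 + 1/5·π_2 + 1/5·π_3 + 1/5·π_4
  normalize: π_0 + π_1 + π_2 + π_3 + π_4 = 1
Solving the linear system gives exactly π = [345/1378, 271/1378, 287/1378, 283/1378, 96/689].

π = [0.2504, 0.1967, 0.2083, 0.2054, 0.1393]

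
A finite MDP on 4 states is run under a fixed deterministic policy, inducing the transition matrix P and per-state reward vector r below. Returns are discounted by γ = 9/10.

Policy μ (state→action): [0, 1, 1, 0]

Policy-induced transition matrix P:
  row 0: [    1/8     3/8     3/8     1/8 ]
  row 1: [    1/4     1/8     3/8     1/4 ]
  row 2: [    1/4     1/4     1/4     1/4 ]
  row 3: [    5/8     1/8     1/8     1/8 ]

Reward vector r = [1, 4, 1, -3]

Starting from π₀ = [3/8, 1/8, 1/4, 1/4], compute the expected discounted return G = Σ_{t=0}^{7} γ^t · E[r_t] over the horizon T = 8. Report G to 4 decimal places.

t=0: π = [0.3750, 0.1250, 0.2500, 0.2500], E[r] = 0.3750, γ^t·E[r] = 0.375000, running G = 0.375000
t=1: π = [0.2969, 0.2500, 0.2813, 0.1719], E[r] = 1.0625, γ^t·E[r] = 0.956250, running G = 1.331250
t=2: π = [0.2773, 0.2344, 0.2969, 0.1914], E[r] = 0.9375, γ^t·E[r] = 0.759375, running G = 2.090625
t=3: π = [0.2871, 0.2314, 0.2900, 0.1914], E[r] = 0.9287, γ^t·E[r] = 0.677030, running G = 2.767655
t=4: π = [0.2859, 0.2330, 0.2909, 0.1902], E[r] = 0.9384, γ^t·E[r] = 0.615654, running G = 3.383310
t=5: π = [0.2856, 0.2328, 0.2911, 0.1905], E[r] = 0.9365, γ^t·E[r] = 0.553017, running G = 3.936326
t=6: π = [0.2857, 0.2328, 0.2910, 0.1905], E[r] = 0.9364, γ^t·E[r] = 0.497633, running G = 4.433959
t=7: π = [0.2857, 0.2328, 0.2910, 0.1905], E[r] = 0.9365, γ^t·E[r] = 0.447943, running G = 4.881902

G = 4.8819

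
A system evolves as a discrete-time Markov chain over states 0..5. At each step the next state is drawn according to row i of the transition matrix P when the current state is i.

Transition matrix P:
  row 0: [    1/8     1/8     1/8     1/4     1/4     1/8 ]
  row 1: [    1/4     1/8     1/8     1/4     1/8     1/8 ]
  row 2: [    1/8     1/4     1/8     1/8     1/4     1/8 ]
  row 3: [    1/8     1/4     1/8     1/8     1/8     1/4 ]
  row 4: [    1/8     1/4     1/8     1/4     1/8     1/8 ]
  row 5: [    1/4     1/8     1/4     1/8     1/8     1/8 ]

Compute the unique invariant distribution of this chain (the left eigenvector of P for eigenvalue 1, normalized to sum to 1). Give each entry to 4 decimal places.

π = [0.1670, 0.1871, 0.1436, 0.1897, 0.1638, 0.1487]

Balance equations π_j = Σ_i π_i·P[i][j]:
  π_0 = 1/8·π_0 + 1/4·π_1 + 1/8·π_2 + 1/8·π_3 + 1/8·π_4 + 1/4·π_5
  π_1 = 1/8·π_0 + 1/8·π_1 + 1/4·π_2 + 1/4·π_3 + 1/4·π_4 + 1/8·π_5
  π_2 = 1/8·π_0 + 1/8·π_1 + 1/8·π_2 + 1/8·π_3 + 1/8·π_4 + 1/4·π_5
  π_3 = 1/4·π_0 + 1/4·π_1 + 1/8·π_2 + 1/8·π_3 + 1/4·π_4 + 1/8·π_5
  π_4 = 1/4·π_0 + 1/8·π_1 + 1/4·π_2 + 1/8·π_3 + 1/8·π_4 + 1/8·π_5
  normalize: π_0 + π_1 + π_2 + π_3 + π_4 + π_5 = 1
Solving the linear system gives exactly π = [2377/14235, 888/4745, 28/195, 37/195, 2332/14235, 29/195].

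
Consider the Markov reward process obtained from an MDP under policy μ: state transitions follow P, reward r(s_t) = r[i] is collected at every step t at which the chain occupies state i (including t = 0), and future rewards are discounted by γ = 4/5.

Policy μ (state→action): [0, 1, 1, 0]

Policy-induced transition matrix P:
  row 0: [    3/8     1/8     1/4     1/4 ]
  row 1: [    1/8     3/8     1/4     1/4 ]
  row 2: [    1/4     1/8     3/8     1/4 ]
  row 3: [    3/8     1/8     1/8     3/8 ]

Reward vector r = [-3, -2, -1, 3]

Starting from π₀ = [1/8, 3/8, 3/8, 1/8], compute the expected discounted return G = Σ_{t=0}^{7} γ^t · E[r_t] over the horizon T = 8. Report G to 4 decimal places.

t=0: π = [0.1250, 0.3750, 0.3750, 0.1250], E[r] = -1.1250, γ^t·E[r] = -1.125000, running G = -1.125000
t=1: π = [0.2344, 0.2188, 0.2813, 0.2656], E[r] = -0.6250, γ^t·E[r] = -0.500000, running G = -1.625000
t=2: π = [0.2852, 0.1797, 0.2520, 0.2832], E[r] = -0.6172, γ^t·E[r] = -0.395000, running G = -2.020000
t=3: π = [0.2986, 0.1699, 0.2461, 0.2854], E[r] = -0.6255, γ^t·E[r] = -0.320250, running G = -2.340250
t=4: π = [0.3018, 0.1675, 0.2451, 0.2857], E[r] = -0.6283, γ^t·E[r] = -0.257350, running G = -2.597600
t=5: π = [0.3025, 0.1669, 0.2449, 0.2857], E[r] = -0.6290, γ^t·E[r] = -0.206118, running G = -2.803718
t=6: π = [0.3027, 0.1667, 0.2449, 0.2857], E[r] = -0.6292, γ^t·E[r] = -0.164940, running G = -2.968658
t=7: π = [0.3027, 0.1667, 0.2449, 0.2857], E[r] = -0.6292, γ^t·E[r] = -0.131961, running G = -3.100618

G = -3.1006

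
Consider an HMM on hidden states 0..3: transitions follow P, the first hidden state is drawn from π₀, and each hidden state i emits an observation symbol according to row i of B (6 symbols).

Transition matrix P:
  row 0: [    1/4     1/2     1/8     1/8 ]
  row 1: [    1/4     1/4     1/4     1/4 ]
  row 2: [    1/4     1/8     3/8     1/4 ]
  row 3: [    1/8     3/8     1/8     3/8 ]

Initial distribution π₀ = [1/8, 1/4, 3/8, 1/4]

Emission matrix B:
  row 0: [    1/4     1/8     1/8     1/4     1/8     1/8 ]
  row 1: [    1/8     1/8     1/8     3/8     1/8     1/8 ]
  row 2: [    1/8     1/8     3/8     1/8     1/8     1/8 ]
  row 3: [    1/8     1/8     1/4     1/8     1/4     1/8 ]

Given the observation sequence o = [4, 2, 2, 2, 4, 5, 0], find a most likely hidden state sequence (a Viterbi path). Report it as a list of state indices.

path = [2, 2, 2, 2, 3, 1, 0]

t=0: δ = [1.562e-02, 3.125e-02, 4.688e-02, 6.250e-02]  (obs o_0=4)
t=1: δ = [1.465e-03, 2.930e-03, 6.592e-03, 5.859e-03]  ψ = [2, 3, 2, 3]  (obs o_1=2)
t=2: δ = [2.060e-04, 2.747e-04, 9.270e-04, 5.493e-04]  ψ = [2, 3, 2, 3]  (obs o_2=2)
t=3: δ = [2.897e-05, 2.575e-05, 1.304e-04, 5.794e-05]  ψ = [2, 3, 2, 2]  (obs o_3=2)
t=4: δ = [4.074e-06, 2.716e-06, 6.110e-06, 8.147e-06]  ψ = [2, 3, 2, 2]  (obs o_4=4)
t=5: δ = [1.910e-07, 3.819e-07, 2.864e-07, 3.819e-07]  ψ = [2, 3, 2, 3]  (obs o_5=5)
t=6: δ = [2.387e-08, 1.790e-08, 1.343e-08, 1.790e-08]  ψ = [1, 3, 2, 3]  (obs o_6=0)
backtrack: best end state = 0; path = [2, 2, 2, 2, 3, 1, 0]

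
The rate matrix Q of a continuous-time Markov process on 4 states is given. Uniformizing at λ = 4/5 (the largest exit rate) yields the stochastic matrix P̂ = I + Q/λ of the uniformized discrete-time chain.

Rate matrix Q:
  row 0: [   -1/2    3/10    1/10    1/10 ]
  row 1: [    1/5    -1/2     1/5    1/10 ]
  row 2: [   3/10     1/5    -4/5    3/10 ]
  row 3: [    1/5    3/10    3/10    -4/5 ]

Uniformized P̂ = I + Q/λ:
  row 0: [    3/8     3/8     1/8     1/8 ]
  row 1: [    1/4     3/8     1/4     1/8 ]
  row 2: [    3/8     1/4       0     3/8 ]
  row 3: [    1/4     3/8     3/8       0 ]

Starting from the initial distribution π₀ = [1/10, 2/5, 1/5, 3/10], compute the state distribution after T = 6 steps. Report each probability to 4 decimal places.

π = [0.3120, 0.3519, 0.1838, 0.1522]

t=0: π = [0.1000, 0.4000, 0.2000, 0.3000]
t=1: π = [0.2875, 0.3500, 0.2250, 0.1375]
t=2: π = [0.3141, 0.3469, 0.1750, 0.1641]
t=3: π = [0.3111, 0.3531, 0.1875, 0.1482]
t=4: π = [0.3123, 0.3516, 0.1828, 0.1533]
t=5: π = [0.3119, 0.3522, 0.1844, 0.1515]
t=6: π = [0.3120, 0.3519, 0.1838, 0.1522]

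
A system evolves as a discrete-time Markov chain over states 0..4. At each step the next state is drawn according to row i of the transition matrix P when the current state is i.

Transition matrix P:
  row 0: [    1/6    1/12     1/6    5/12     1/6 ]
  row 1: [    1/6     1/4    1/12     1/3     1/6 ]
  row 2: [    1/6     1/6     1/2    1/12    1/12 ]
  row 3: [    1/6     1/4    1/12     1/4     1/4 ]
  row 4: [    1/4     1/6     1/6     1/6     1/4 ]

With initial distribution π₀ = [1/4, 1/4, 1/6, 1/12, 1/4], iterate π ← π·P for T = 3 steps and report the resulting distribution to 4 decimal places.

π = [0.1823, 0.1878, 0.1954, 0.2478, 0.1867]

t=0: π = [0.2500, 0.2500, 0.1667, 0.0833, 0.2500]
t=1: π = [0.1875, 0.1736, 0.1944, 0.2639, 0.1806]
t=2: π = [0.1817, 0.1875, 0.1950, 0.2483, 0.1875]
t=3: π = [0.1823, 0.1878, 0.1954, 0.2478, 0.1867]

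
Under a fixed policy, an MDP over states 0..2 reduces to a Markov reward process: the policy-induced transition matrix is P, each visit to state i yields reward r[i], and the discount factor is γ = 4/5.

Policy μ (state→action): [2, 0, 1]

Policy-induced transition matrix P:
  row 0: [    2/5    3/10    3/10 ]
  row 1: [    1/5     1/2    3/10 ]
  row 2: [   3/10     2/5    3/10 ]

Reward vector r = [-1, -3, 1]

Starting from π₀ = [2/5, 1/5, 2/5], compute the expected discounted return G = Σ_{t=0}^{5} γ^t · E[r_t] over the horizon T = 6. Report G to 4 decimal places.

t=0: π = [0.4000, 0.2000, 0.4000], E[r] = -0.6000, γ^t·E[r] = -0.600000, running G = -0.600000
t=1: π = [0.3200, 0.3800, 0.3000], E[r] = -1.1600, γ^t·E[r] = -0.928000, running G = -1.528000
t=2: π = [0.2940, 0.4060, 0.3000], E[r] = -1.2120, γ^t·E[r] = -0.775680, running G = -2.303680
t=3: π = [0.2888, 0.4112, 0.3000], E[r] = -1.2224, γ^t·E[r] = -0.625869, running G = -2.929549
t=4: π = [0.2878, 0.4122, 0.3000], E[r] = -1.2245, γ^t·E[r] = -0.501547, running G = -3.431096
t=5: π = [0.2876, 0.4124, 0.3000], E[r] = -1.2249, γ^t·E[r] = -0.401374, running G = -3.832470

G = -3.8325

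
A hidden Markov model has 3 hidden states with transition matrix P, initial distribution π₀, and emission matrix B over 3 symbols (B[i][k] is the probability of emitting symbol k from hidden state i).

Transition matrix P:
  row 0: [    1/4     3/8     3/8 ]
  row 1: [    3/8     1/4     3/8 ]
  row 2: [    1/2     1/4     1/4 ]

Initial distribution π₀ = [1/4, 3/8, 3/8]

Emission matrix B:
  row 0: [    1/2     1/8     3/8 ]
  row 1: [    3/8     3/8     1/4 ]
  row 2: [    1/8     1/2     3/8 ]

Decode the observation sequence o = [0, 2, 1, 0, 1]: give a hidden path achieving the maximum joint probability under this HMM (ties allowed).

t=0: δ = [1.250e-01, 1.406e-01, 4.688e-02]  (obs o_0=0)
t=1: δ = [1.978e-02, 1.172e-02, 1.978e-02]  ψ = [1, 0, 1]  (obs o_1=2)
t=2: δ = [1.236e-03, 2.781e-03, 3.708e-03]  ψ = [2, 0, 0]  (obs o_2=1)
t=3: δ = [9.270e-04, 3.476e-04, 1.304e-04]  ψ = [2, 2, 1]  (obs o_3=0)
t=4: δ = [2.897e-05, 1.304e-04, 1.738e-04]  ψ = [0, 0, 0]  (obs o_4=1)
backtrack: best end state = 2; path = [1, 0, 2, 0, 2]

path = [1, 0, 2, 0, 2]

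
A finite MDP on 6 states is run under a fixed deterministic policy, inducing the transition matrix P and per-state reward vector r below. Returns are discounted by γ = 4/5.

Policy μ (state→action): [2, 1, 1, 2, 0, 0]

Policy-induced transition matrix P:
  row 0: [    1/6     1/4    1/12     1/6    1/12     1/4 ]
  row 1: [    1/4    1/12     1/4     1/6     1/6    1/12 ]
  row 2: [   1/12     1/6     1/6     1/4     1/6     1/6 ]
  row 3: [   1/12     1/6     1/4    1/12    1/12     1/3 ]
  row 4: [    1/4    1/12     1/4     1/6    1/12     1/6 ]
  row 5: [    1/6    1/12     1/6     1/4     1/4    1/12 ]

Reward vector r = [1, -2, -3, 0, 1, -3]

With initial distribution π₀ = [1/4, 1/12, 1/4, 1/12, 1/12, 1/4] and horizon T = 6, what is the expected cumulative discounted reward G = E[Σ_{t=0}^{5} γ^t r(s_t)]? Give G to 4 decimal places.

G = -4.2522

t=0: π = [0.2500, 0.0833, 0.2500, 0.0833, 0.0833, 0.2500], E[r] = -1.3333, γ^t·E[r] = -1.333333, running G = -1.333333
t=1: π = [0.1528, 0.1528, 0.1667, 0.2014, 0.1528, 0.1736], E[r] = -1.0208, γ^t·E[r] = -0.816667, running G = -2.150000
t=2: π = [0.1615, 0.1395, 0.1962, 0.1782, 0.1389, 0.1858], E[r] = -1.1244, γ^t·E[r] = -0.719630, running G = -2.869630
t=3: π = [0.1587, 0.1414, 0.1913, 0.1836, 0.1423, 0.1827], E[r] = -1.1039, γ^t·E[r] = -0.565210, running G = -3.434840
t=4: π = [0.1591, 0.1410, 0.1924, 0.1825, 0.1415, 0.1835], E[r] = -1.1091, γ^t·E[r] = -0.454277, running G = -3.889116
t=5: π = [0.1590, 0.1411, 0.1922, 0.1828, 0.1417, 0.1833], E[r] = -1.1079, γ^t·E[r] = -0.363042, running G = -4.252158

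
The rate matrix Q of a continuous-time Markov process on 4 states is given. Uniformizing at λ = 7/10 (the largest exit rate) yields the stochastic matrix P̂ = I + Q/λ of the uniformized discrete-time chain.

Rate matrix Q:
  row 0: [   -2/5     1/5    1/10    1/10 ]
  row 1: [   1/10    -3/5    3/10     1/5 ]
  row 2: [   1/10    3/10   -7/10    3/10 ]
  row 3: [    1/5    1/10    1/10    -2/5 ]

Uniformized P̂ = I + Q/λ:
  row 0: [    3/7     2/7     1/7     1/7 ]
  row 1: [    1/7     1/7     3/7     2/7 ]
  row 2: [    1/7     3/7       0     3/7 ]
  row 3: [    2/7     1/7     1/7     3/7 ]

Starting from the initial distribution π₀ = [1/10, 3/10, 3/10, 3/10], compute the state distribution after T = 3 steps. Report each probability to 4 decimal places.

π = [0.2633, 0.2324, 0.1810, 0.3233]

t=0: π = [0.1000, 0.3000, 0.3000, 0.3000]
t=1: π = [0.2143, 0.2429, 0.1857, 0.3571]
t=2: π = [0.2551, 0.2265, 0.1857, 0.3327]
t=3: π = [0.2633, 0.2324, 0.1810, 0.3233]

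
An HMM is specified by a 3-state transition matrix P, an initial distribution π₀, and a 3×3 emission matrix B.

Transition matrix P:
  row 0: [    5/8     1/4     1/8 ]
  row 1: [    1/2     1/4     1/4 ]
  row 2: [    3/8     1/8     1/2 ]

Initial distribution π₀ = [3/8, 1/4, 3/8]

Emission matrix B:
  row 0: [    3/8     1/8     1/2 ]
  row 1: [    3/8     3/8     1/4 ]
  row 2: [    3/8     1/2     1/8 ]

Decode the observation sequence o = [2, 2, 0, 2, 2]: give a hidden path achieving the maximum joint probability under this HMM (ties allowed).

t=0: δ = [1.875e-01, 6.250e-02, 4.688e-02]  (obs o_0=2)
t=1: δ = [5.859e-02, 1.172e-02, 2.930e-03]  ψ = [0, 0, 0]  (obs o_1=2)
t=2: δ = [1.373e-02, 5.493e-03, 2.747e-03]  ψ = [0, 0, 0]  (obs o_2=0)
t=3: δ = [4.292e-03, 8.583e-04, 2.146e-04]  ψ = [0, 0, 0]  (obs o_3=2)
t=4: δ = [1.341e-03, 2.682e-04, 6.706e-05]  ψ = [0, 0, 0]  (obs o_4=2)
backtrack: best end state = 0; path = [0, 0, 0, 0, 0]

path = [0, 0, 0, 0, 0]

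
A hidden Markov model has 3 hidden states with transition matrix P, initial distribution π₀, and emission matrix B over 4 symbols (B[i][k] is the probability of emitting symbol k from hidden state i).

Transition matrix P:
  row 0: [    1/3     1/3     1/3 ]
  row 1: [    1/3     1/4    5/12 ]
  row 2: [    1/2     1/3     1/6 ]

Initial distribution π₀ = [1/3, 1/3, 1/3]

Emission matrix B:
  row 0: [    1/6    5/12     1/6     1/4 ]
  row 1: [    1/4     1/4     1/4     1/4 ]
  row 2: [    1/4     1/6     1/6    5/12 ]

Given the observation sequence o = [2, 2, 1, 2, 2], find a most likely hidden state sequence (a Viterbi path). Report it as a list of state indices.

t=0: δ = [5.556e-02, 8.333e-02, 5.556e-02]  (obs o_0=2)
t=1: δ = [4.630e-03, 5.208e-03, 5.787e-03]  ψ = [1, 1, 1]  (obs o_1=2)
t=2: δ = [1.206e-03, 4.823e-04, 3.617e-04]  ψ = [2, 2, 1]  (obs o_2=1)
t=3: δ = [6.698e-05, 1.005e-04, 6.698e-05]  ψ = [0, 0, 0]  (obs o_3=2)
t=4: δ = [5.582e-06, 6.279e-06, 6.977e-06]  ψ = [1, 1, 1]  (obs o_4=2)
backtrack: best end state = 2; path = [1, 2, 0, 1, 2]

path = [1, 2, 0, 1, 2]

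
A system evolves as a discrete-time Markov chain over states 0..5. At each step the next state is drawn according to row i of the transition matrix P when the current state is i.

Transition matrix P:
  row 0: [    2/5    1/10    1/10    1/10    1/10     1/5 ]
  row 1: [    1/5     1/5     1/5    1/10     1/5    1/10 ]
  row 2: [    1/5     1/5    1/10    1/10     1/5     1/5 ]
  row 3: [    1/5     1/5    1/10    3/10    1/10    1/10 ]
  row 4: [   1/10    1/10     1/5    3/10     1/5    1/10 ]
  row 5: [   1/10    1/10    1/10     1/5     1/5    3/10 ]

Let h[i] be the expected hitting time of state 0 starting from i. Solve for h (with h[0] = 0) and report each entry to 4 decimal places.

First-step conditioning: h[0] = 0; for i ≠ 0, h[i] = 1 + Σ_k P[i][k]·h[k].
  h[1] = 1 + 1/5·h[1] + 1/5·h[2] + 1/10·h[3] + 1/5·h[4] + 1/10·h[5]
  h[2] = 1 + 1/5·h[1] + 1/10·h[2] + 1/10·h[3] + 1/5·h[4] + 1/5·h[5]
  h[3] = 1 + 1/5·h[1] + 1/10·h[2] + 3/10·h[3] + 1/10·h[4] + 1/10·h[5]
  h[4] = 1 + 1/10·h[1] + 1/5·h[2] + 3/10·h[3] + 1/5·h[4] + 1/10·h[5]
  h[5] = 1 + 1/10·h[1] + 1/10·h[2] + 1/5·h[3] + 1/5·h[4] + 3/10·h[5]
Solving the 5×5 linear system over states ≠ 0 gives exactly h = [0, 203/34, 821/136, 801/136, 891/136, 911/136] (h[0] = 0 is the target).

h = [0.0000, 5.9706, 6.0368, 5.8897, 6.5515, 6.6985]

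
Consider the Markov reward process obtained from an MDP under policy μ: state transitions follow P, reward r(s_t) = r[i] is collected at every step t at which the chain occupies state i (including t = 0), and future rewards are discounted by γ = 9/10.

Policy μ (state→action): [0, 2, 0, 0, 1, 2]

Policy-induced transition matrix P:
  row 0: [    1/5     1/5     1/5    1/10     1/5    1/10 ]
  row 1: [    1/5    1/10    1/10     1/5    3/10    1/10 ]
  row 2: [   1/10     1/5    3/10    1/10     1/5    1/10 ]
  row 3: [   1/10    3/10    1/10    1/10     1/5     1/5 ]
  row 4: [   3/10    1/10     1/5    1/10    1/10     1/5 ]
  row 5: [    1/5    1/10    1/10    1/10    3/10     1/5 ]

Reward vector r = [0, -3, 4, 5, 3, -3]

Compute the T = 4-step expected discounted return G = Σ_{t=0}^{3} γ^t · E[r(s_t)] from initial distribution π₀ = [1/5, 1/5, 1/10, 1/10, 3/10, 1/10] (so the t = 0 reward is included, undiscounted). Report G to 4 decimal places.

t=0: π = [0.2000, 0.2000, 0.1000, 0.1000, 0.3000, 0.1000], E[r] = 0.9000, γ^t·E[r] = 0.900000, running G = 0.900000
t=1: π = [0.2100, 0.1500, 0.1700, 0.1200, 0.2000, 0.1500], E[r] = 0.9800, γ^t·E[r] = 0.882000, running G = 1.782000
t=2: π = [0.1910, 0.1620, 0.1750, 0.1150, 0.2100, 0.1470], E[r] = 0.9780, γ^t·E[r] = 0.792180, running G = 2.574180
t=3: π = [0.1920, 0.1596, 0.1751, 0.1162, 0.2099, 0.1472], E[r] = 0.9907, γ^t·E[r] = 0.722220, running G = 3.296400

G = 3.2964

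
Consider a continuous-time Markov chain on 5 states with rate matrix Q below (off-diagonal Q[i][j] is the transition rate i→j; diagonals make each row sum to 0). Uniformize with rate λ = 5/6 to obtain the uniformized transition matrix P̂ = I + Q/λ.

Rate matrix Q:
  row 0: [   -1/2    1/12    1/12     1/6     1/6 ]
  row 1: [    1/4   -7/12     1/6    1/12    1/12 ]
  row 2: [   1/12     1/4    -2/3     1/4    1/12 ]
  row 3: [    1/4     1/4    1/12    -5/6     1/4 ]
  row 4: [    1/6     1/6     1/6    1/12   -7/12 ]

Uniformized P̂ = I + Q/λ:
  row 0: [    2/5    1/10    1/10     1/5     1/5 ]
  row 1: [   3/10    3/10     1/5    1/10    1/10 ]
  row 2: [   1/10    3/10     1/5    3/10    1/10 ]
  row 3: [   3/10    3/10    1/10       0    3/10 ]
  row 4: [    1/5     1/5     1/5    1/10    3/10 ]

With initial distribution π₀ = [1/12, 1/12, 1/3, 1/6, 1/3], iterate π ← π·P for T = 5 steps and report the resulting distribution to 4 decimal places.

π = [0.2765, 0.2252, 0.1579, 0.1447, 0.1956]

t=0: π = [0.0833, 0.0833, 0.3333, 0.1667, 0.3333]
t=1: π = [0.2083, 0.2500, 0.1750, 0.1583, 0.2083]
t=2: π = [0.2650, 0.2375, 0.1633, 0.1400, 0.1942]
t=3: π = [0.2744, 0.2276, 0.1595, 0.1452, 0.1933]
t=4: π = [0.2762, 0.2258, 0.1580, 0.1448, 0.1951]
t=5: π = [0.2765, 0.2252, 0.1579, 0.1447, 0.1956]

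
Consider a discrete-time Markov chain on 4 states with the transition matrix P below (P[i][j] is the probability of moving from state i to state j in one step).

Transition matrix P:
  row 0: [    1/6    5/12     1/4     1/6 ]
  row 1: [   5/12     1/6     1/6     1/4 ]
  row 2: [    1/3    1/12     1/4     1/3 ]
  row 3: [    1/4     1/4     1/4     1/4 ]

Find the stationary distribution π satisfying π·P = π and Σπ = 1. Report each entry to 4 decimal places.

π = [0.2853, 0.2393, 0.2301, 0.2454]

Balance equations π_j = Σ_i π_i·P[i][j]:
  π_0 = 1/6·π_0 + 5/12·π_1 + 1/3·π_2 + 1/4·π_3
  π_1 = 5/12·π_0 + 1/6·π_1 + 1/12·π_2 + 1/4·π_3
  π_2 = 1/4·π_0 + 1/6·π_1 + 1/4·π_2 + 1/4·π_3
  normalize: π_0 + π_1 + π_2 + π_3 = 1
Solving the linear system gives exactly π = [93/326, 39/163, 75/326, 40/163].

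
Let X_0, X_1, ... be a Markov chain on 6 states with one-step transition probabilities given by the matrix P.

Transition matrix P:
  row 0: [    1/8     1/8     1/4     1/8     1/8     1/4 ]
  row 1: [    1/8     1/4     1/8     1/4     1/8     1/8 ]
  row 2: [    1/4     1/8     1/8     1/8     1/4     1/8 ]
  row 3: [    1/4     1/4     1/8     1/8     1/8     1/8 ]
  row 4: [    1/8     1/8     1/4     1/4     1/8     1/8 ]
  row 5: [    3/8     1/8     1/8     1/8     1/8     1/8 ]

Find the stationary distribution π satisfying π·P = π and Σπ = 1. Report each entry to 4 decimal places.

Balance equations π_j = Σ_i π_i·P[i][j]:
  π_0 = 1/8·π_0 + 1/8·π_1 + 1/4·π_2 + 1/4·π_3 + 1/8·π_4 + 3/8·π_5
  π_1 = 1/8·π_0 + 1/4·π_1 + 1/8·π_2 + 1/4·π_3 + 1/8·π_4 + 1/8·π_5
  π_2 = 1/4·π_0 + 1/8·π_1 + 1/8·π_2 + 1/8·π_3 + 1/4·π_4 + 1/8·π_5
  π_3 = 1/8·π_0 + 1/4·π_1 + 1/8·π_2 + 1/8·π_3 + 1/4·π_4 + 1/8·π_5
  π_4 = 1/8·π_0 + 1/8·π_1 + 1/4·π_2 + 1/8·π_3 + 1/8·π_4 + 1/8·π_5
  normalize: π_0 + π_1 + π_2 + π_3 + π_4 + π_5 = 1
Solving the linear system gives exactly π = [7191/35209, 5855/35209, 5943/35209, 5776/35209, 5144/35209, 5300/35209].

π = [0.2042, 0.1663, 0.1688, 0.1640, 0.1461, 0.1505]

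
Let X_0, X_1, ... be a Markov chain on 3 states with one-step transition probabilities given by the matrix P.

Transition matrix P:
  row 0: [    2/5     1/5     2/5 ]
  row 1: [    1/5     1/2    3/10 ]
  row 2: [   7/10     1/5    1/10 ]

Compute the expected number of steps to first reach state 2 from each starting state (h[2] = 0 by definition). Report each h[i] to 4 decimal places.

h = [2.6923, 3.0769, 0.0000]

First-step conditioning: h[2] = 0; for i ≠ 2, h[i] = 1 + Σ_k P[i][k]·h[k].
  h[0] = 1 + 2/5·h[0] + 1/5·h[1]
  h[1] = 1 + 1/5·h[0] + 1/2·h[1]
Solving the 2×2 linear system over states ≠ 2 gives exactly h = [35/13, 40/13, 0] (h[2] = 0 is the target).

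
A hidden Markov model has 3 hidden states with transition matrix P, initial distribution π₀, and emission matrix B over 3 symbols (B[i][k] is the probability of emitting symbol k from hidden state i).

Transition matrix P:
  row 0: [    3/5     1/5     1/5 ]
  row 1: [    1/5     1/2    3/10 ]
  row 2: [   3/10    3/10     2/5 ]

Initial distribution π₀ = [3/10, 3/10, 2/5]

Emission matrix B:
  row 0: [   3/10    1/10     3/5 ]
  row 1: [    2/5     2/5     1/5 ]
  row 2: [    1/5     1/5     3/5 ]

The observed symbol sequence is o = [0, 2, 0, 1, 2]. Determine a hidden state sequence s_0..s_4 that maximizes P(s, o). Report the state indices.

path = [0, 0, 0, 0, 0]

t=0: δ = [9.000e-02, 1.200e-01, 8.000e-02]  (obs o_0=0)
t=1: δ = [3.240e-02, 1.200e-02, 2.160e-02]  ψ = [0, 1, 1]  (obs o_1=2)
t=2: δ = [5.832e-03, 2.592e-03, 1.728e-03]  ψ = [0, 0, 2]  (obs o_2=0)
t=3: δ = [3.499e-04, 5.184e-04, 2.333e-04]  ψ = [0, 1, 0]  (obs o_3=1)
t=4: δ = [1.260e-04, 5.184e-05, 9.331e-05]  ψ = [0, 1, 1]  (obs o_4=2)
backtrack: best end state = 0; path = [0, 0, 0, 0, 0]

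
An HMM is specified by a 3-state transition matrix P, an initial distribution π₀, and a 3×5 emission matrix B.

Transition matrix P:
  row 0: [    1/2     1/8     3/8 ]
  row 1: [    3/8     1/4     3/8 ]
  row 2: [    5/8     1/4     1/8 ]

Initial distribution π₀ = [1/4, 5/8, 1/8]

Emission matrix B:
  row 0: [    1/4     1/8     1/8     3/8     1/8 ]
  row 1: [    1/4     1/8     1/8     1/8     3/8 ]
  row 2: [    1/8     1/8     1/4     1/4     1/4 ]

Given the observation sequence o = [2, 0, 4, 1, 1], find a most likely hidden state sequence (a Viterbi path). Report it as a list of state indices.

t=0: δ = [3.125e-02, 7.812e-02, 3.125e-02]  (obs o_0=2)
t=1: δ = [7.324e-03, 4.883e-03, 3.662e-03]  ψ = [1, 1, 1]  (obs o_1=0)
t=2: δ = [4.578e-04, 4.578e-04, 6.866e-04]  ψ = [0, 1, 0]  (obs o_2=4)
t=3: δ = [5.364e-05, 2.146e-05, 2.146e-05]  ψ = [2, 2, 0]  (obs o_3=1)
t=4: δ = [3.353e-06, 8.382e-07, 2.515e-06]  ψ = [0, 0, 0]  (obs o_4=1)
backtrack: best end state = 0; path = [1, 0, 2, 0, 0]

path = [1, 0, 2, 0, 0]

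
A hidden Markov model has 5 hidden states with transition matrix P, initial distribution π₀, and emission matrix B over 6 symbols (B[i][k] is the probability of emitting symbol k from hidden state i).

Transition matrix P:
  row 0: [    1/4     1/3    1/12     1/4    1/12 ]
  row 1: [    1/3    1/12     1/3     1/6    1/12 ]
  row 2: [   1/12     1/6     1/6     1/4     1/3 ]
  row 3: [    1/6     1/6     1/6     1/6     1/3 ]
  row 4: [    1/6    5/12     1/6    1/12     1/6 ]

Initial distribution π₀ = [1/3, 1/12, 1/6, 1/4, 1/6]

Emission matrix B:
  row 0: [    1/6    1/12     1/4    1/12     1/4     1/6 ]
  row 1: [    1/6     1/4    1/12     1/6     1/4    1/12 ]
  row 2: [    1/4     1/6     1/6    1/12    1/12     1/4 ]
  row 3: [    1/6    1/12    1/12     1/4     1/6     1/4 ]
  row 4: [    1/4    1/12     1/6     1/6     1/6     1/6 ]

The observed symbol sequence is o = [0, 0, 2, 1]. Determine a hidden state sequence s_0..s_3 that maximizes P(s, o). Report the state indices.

t=0: δ = [5.556e-02, 1.389e-02, 4.167e-02, 4.167e-02, 4.167e-02]  (obs o_0=0)
t=1: δ = [2.315e-03, 3.086e-03, 1.736e-03, 2.315e-03, 3.472e-03]  ψ = [0, 0, 2, 0, 2]  (obs o_1=0)
t=2: δ = [2.572e-04, 1.206e-04, 1.715e-04, 4.823e-05, 1.286e-04]  ψ = [1, 4, 1, 0, 3]  (obs o_2=2)
t=3: δ = [5.358e-06, 2.143e-05, 6.698e-06, 5.358e-06, 4.763e-06]  ψ = [0, 0, 1, 0, 2]  (obs o_3=1)
backtrack: best end state = 1; path = [0, 1, 0, 1]

path = [0, 1, 0, 1]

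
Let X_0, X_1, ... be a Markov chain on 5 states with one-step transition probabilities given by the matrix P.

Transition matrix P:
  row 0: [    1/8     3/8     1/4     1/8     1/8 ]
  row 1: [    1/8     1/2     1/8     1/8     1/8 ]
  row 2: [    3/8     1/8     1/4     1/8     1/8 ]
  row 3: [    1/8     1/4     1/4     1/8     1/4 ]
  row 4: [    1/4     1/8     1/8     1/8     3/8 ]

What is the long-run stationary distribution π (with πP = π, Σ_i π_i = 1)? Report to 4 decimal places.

Balance equations π_j = Σ_i π_i·P[i][j]:
  π_0 = 1/8·π_0 + 1/8·π_1 + 3/8·π_2 + 1/8·π_3 + 1/4·π_4
  π_1 = 3/8·π_0 + 1/2·π_1 + 1/8·π_2 + 1/4·π_3 + 1/8·π_4
  π_2 = 1/4·π_0 + 1/8·π_1 + 1/4·π_2 + 1/4·π_3 + 1/8·π_4
  π_3 = 1/8·π_0 + 1/8·π_1 + 1/8·π_2 + 1/8·π_3 + 1/8·π_4
  normalize: π_0 + π_1 + π_2 + π_3 + π_4 = 1
Solving the linear system gives exactly π = [169/864, 131/432, 163/864, 1/8, 3/16].

π = [0.1956, 0.3032, 0.1887, 0.1250, 0.1875]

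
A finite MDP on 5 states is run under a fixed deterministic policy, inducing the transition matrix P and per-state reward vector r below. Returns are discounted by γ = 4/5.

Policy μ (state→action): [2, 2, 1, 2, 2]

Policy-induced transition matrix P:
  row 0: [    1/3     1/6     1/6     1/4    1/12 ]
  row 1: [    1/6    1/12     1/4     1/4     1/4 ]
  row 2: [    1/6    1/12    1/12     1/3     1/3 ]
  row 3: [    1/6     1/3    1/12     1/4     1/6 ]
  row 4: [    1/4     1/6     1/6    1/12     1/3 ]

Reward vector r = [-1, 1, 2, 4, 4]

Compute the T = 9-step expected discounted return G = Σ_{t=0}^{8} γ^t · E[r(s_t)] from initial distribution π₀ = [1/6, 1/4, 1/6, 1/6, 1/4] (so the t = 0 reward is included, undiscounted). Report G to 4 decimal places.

G = 8.9838

t=0: π = [0.1667, 0.2500, 0.1667, 0.1667, 0.2500], E[r] = 2.0833, γ^t·E[r] = 2.083333, running G = 2.083333
t=1: π = [0.2153, 0.1597, 0.1597, 0.2222, 0.2431], E[r] = 2.1250, γ^t·E[r] = 1.700000, running G = 3.783333
t=2: π = [0.2228, 0.1771, 0.1481, 0.2228, 0.2292], E[r] = 2.0584, γ^t·E[r] = 1.317407, running G = 5.100741
t=3: π = [0.2229, 0.1767, 0.1505, 0.2242, 0.2257], E[r] = 2.0544, γ^t·E[r] = 1.051852, running G = 6.152593
t=4: π = [0.2226, 0.1768, 0.1502, 0.2249, 0.2255], E[r] = 2.0562, γ^t·E[r] = 0.842239, running G = 6.994831
t=5: π = [0.2226, 0.1769, 0.1501, 0.2249, 0.2255], E[r] = 2.0562, γ^t·E[r] = 0.673765, running G = 7.668597
t=6: π = [0.2225, 0.1769, 0.1502, 0.2249, 0.2255], E[r] = 2.0562, γ^t·E[r] = 0.539032, running G = 8.207629
t=7: π = [0.2225, 0.1769, 0.1502, 0.2249, 0.2255], E[r] = 2.0563, γ^t·E[r] = 0.431229, running G = 8.638858
t=8: π = [0.2225, 0.1769, 0.1502, 0.2249, 0.2255], E[r] = 2.0563, γ^t·E[r] = 0.344983, running G = 8.983841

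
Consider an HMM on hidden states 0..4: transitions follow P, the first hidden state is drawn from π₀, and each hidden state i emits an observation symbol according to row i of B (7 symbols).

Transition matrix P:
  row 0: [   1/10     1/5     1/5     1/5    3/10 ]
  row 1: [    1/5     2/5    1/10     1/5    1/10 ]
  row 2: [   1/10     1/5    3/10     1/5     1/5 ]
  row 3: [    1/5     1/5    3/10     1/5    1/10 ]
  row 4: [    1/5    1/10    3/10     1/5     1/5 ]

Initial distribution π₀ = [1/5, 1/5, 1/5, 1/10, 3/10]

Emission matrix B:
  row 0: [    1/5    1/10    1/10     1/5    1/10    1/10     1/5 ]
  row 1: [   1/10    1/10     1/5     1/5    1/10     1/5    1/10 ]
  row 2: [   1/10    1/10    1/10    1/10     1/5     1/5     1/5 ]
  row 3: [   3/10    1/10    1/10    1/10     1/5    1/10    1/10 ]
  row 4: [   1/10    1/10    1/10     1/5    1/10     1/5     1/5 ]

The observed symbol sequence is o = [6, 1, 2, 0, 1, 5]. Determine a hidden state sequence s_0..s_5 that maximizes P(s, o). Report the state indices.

t=0: δ = [4.000e-02, 2.000e-02, 4.000e-02, 1.000e-02, 6.000e-02]  (obs o_0=6)
t=1: δ = [1.200e-03, 8.000e-04, 1.800e-03, 1.200e-03, 1.200e-03]  ψ = [4, 0, 4, 4, 0]  (obs o_1=1)
t=2: δ = [2.400e-05, 7.200e-05, 5.400e-05, 3.600e-05, 3.600e-05]  ψ = [3, 2, 2, 2, 0]  (obs o_2=2)
t=3: δ = [2.880e-06, 2.880e-06, 1.620e-06, 4.320e-06, 1.080e-06]  ψ = [1, 1, 2, 1, 2]  (obs o_3=0)
t=4: δ = [8.640e-08, 1.152e-07, 1.296e-07, 8.640e-08, 8.640e-08]  ψ = [3, 1, 3, 3, 0]  (obs o_4=1)
t=5: δ = [2.304e-09, 9.216e-09, 7.776e-09, 2.592e-09, 5.184e-09]  ψ = [1, 1, 2, 2, 0]  (obs o_5=5)
backtrack: best end state = 1; path = [4, 2, 1, 1, 1, 1]

path = [4, 2, 1, 1, 1, 1]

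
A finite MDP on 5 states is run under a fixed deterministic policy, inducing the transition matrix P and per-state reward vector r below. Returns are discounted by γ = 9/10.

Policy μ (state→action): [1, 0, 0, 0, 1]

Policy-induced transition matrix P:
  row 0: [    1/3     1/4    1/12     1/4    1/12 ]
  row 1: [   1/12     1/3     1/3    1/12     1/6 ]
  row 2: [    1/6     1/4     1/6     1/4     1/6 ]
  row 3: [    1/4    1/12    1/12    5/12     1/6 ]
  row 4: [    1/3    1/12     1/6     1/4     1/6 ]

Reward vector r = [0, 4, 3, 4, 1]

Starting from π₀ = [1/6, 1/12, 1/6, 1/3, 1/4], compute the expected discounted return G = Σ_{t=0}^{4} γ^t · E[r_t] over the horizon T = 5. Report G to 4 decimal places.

G = 9.9235

t=0: π = [0.1667, 0.0833, 0.1667, 0.3333, 0.2500], E[r] = 2.4167, γ^t·E[r] = 2.416667, running G = 2.416667
t=1: π = [0.2569, 0.1597, 0.1389, 0.2917, 0.1528], E[r] = 2.3750, γ^t·E[r] = 2.137500, running G = 4.554167
t=2: π = [0.2459, 0.1892, 0.1476, 0.2720, 0.1453], E[r] = 2.4329, γ^t·E[r] = 1.970625, running G = 6.524792
t=3: π = [0.2388, 0.1962, 0.1550, 0.2638, 0.1462], E[r] = 2.4514, γ^t·E[r] = 1.787063, running G = 8.311854
t=4: π = [0.2365, 0.1980, 0.1575, 0.2613, 0.1468], E[r] = 2.4564, γ^t·E[r] = 1.611636, running G = 9.923490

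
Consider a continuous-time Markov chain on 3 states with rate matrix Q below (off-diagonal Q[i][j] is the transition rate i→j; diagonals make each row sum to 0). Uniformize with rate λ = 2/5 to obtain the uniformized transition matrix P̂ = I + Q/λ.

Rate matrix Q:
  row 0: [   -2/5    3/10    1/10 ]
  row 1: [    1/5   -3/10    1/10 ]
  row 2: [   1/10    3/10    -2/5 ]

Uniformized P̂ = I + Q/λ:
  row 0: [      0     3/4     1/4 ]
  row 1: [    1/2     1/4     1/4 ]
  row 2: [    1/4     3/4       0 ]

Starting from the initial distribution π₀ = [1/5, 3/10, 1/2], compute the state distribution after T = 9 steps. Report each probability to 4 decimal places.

π = [0.2996, 0.5004, 0.2000]

t=0: π = [0.2000, 0.3000, 0.5000]
t=1: π = [0.2750, 0.6000, 0.1250]
t=2: π = [0.3313, 0.4500, 0.2188]
t=3: π = [0.2797, 0.5250, 0.1953]
t=4: π = [0.3113, 0.4875, 0.2012]
t=5: π = [0.2940, 0.5063, 0.1997]
t=6: π = [0.3031, 0.4969, 0.2001]
t=7: π = [0.2985, 0.5016, 0.2000]
t=8: π = [0.3008, 0.4992, 0.2000]
t=9: π = [0.2996, 0.5004, 0.2000]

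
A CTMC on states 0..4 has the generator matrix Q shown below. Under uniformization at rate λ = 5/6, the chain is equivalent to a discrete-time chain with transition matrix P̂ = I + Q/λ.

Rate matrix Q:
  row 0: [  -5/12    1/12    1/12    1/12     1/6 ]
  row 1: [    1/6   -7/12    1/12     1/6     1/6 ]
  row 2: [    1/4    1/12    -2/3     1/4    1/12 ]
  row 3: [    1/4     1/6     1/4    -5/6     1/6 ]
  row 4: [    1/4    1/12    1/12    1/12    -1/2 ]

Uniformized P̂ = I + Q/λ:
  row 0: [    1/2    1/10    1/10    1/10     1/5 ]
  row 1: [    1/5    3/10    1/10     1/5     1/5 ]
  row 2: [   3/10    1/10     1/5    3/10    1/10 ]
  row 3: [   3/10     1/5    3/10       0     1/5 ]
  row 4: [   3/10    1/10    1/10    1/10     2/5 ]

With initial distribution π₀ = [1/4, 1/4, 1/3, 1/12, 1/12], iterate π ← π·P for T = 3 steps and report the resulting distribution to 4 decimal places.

t=0: π = [0.2500, 0.2500, 0.3333, 0.0833, 0.0833]
t=1: π = [0.3250, 0.1583, 0.1500, 0.1833, 0.1833]
t=2: π = [0.3492, 0.1500, 0.1517, 0.1275, 0.2217]
t=3: π = [0.3548, 0.1428, 0.1407, 0.1326, 0.2292]

π = [0.3548, 0.1428, 0.1407, 0.1326, 0.2292]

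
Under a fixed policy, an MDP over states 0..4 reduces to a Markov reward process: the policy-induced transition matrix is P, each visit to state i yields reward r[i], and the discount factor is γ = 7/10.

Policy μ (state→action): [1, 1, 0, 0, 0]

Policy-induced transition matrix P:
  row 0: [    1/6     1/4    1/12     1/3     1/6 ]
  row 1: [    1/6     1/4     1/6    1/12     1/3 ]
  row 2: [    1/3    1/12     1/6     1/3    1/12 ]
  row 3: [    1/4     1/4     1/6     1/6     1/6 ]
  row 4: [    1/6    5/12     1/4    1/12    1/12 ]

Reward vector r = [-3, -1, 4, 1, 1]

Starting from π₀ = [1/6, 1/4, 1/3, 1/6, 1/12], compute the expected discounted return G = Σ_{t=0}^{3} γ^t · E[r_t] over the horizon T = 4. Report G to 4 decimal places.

t=0: π = [0.1667, 0.2500, 0.3333, 0.1667, 0.0833], E[r] = 0.8333, γ^t·E[r] = 0.833333, running G = 0.833333
t=1: π = [0.2361, 0.2083, 0.1597, 0.2222, 0.1736], E[r] = 0.1181, γ^t·E[r] = 0.082639, running G = 0.915972
t=2: π = [0.2118, 0.2523, 0.1615, 0.2008, 0.1736], E[r] = 0.1325, γ^t·E[r] = 0.064936, running G = 0.980909
t=3: π = [0.2103, 0.2520, 0.1635, 0.1934, 0.1808], E[r] = 0.1452, γ^t·E[r] = 0.049789, running G = 1.030698

G = 1.0307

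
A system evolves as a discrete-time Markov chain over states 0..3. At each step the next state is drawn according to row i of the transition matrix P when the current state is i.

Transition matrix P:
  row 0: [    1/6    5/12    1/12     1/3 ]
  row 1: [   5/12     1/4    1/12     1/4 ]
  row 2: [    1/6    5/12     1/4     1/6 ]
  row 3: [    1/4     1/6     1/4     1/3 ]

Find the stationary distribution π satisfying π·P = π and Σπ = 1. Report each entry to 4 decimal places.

π = [0.2644, 0.2966, 0.1565, 0.2825]

Balance equations π_j = Σ_i π_i·P[i][j]:
  π_0 = 1/6·π_0 + 5/12·π_1 + 1/6·π_2 + 1/4·π_3
  π_1 = 5/12·π_0 + 1/4·π_1 + 5/12·π_2 + 1/6·π_3
  π_2 = 1/12·π_0 + 1/12·π_1 + 1/4·π_2 + 1/4·π_3
  normalize: π_0 + π_1 + π_2 + π_3 = 1
Solving the linear system gives exactly π = [451/1706, 253/853, 267/1706, 241/853].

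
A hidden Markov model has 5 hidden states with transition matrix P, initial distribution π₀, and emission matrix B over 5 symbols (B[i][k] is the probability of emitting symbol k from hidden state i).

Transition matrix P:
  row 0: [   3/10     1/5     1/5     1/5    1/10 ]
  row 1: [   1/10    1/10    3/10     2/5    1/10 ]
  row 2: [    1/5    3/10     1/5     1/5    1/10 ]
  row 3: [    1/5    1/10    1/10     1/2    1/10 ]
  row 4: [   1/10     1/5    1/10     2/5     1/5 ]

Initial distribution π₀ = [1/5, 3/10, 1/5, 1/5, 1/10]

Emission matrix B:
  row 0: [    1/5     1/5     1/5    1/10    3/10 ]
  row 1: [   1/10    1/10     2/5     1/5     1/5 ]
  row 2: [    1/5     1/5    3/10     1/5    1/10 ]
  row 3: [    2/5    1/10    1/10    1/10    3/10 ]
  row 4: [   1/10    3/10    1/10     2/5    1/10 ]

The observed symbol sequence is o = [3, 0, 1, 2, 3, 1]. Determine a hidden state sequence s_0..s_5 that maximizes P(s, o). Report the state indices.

path = [1, 3, 0, 2, 1, 2]

t=0: δ = [2.000e-02, 6.000e-02, 4.000e-02, 2.000e-02, 4.000e-02]  (obs o_0=3)
t=1: δ = [1.600e-03, 1.200e-03, 3.600e-03, 9.600e-03, 8.000e-04]  ψ = [2, 2, 1, 1, 4]  (obs o_1=0)
t=2: δ = [3.840e-04, 1.080e-04, 1.920e-04, 4.800e-04, 2.880e-04]  ψ = [3, 2, 3, 3, 3]  (obs o_2=1)
t=3: δ = [2.304e-05, 3.072e-05, 2.304e-05, 2.400e-05, 5.760e-06]  ψ = [0, 0, 0, 3, 4]  (obs o_3=2)
t=4: δ = [6.912e-07, 1.382e-06, 1.843e-06, 1.229e-06, 1.229e-06]  ψ = [0, 2, 1, 1, 1]  (obs o_4=3)
t=5: δ = [7.373e-08, 5.530e-08, 8.294e-08, 6.144e-08, 7.373e-08]  ψ = [2, 2, 1, 3, 4]  (obs o_5=1)
backtrack: best end state = 2; path = [1, 3, 0, 2, 1, 2]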